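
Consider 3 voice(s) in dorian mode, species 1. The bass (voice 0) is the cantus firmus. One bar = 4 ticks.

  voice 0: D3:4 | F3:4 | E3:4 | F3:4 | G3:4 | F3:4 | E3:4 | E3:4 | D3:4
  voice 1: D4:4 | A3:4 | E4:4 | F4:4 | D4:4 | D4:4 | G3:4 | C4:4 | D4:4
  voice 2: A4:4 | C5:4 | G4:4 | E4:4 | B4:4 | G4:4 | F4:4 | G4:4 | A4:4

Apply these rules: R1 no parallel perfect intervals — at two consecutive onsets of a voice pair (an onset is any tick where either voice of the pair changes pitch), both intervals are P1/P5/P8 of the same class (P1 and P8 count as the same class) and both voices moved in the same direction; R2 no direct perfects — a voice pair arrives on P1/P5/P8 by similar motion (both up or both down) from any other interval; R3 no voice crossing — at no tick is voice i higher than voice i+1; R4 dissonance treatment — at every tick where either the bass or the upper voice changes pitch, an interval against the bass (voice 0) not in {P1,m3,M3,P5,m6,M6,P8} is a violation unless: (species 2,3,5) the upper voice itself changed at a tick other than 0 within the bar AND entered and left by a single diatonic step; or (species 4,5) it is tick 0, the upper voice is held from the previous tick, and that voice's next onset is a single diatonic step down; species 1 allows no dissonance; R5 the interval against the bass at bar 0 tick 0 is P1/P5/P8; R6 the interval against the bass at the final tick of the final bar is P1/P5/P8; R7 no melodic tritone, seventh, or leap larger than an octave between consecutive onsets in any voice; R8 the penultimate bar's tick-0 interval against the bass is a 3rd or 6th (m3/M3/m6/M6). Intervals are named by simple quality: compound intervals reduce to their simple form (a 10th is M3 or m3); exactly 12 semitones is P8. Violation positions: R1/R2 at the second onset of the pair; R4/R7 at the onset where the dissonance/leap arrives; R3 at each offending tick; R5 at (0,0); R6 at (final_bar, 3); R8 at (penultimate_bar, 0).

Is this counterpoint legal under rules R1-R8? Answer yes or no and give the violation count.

bar 0: v0=D3 v1=D4 v2=A4 (P5)
bar 1: v0=F3 v1=A3 v2=C5 (P5)
bar 2: v0=E3 v1=E4 v2=G4 (m3)
bar 3: v0=F3 v1=F4 v2=E4 (M7)
bar 4: v0=G3 v1=D4 v2=B4 (M3)
bar 5: v0=F3 v1=D4 v2=G4 (M2)
bar 6: v0=E3 v1=G3 v2=F4 (m2)
bar 7: v0=E3 v1=C4 v2=G4 (m3)
bar 8: v0=D3 v1=D4 v2=A4 (P5)
  R1 @ bar1.0: D3/A4 P5 -> F3/C5 P5 similar
  R1 @ bar3.0: E3/E4 P8 -> F3/F4 P8 similar
  R3 @ bar3.0: F4 above E4
  R4 @ bar3.0: F3/E4 M7 untreated
  R3 @ bar3.1: F4 above E4
  R3 @ bar3.2: F4 above E4
  R3 @ bar3.3: F4 above E4
  R4 @ bar5.0: F3/G4 M2 untreated
  R4 @ bar6.0: E3/F4 m2 untreated
  R2 @ bar7.0: G3/F4 m7 -> C4/G4 P5 similar
  R1 @ bar8.0: C4/G4 P5 -> D4/A4 P5 similar

No (11 violations)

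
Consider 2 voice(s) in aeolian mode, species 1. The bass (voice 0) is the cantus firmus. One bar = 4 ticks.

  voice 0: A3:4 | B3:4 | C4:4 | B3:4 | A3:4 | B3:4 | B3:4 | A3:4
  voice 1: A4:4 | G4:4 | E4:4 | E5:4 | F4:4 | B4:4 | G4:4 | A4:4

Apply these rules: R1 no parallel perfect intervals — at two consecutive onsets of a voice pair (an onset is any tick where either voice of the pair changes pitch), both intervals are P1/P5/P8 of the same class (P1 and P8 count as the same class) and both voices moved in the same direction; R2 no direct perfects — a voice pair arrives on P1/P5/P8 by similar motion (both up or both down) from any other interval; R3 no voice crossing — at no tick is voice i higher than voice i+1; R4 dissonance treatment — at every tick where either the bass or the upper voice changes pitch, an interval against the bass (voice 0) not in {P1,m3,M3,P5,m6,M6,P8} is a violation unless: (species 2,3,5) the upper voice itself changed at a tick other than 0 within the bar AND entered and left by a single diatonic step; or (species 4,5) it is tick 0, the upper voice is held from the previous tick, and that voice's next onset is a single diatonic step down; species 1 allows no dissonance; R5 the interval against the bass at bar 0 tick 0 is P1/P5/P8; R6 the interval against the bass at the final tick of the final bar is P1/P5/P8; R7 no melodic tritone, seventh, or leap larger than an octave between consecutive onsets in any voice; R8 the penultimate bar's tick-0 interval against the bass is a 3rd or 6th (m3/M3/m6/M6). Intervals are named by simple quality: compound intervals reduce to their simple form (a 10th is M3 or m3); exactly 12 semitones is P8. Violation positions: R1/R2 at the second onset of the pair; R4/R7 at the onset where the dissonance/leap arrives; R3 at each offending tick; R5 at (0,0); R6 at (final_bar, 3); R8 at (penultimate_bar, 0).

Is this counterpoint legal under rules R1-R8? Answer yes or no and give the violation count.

bar 0: v0=A3 v1=A4 (P8)
bar 1: v0=B3 v1=G4 (m6)
bar 2: v0=C4 v1=E4 (M3)
bar 3: v0=B3 v1=E5 (P4)
bar 4: v0=A3 v1=F4 (m6)
bar 5: v0=B3 v1=B4 (P8)
bar 6: v0=B3 v1=G4 (m6)
bar 7: v0=A3 v1=A4 (P8)
  R4 @ bar3.0: B3/E5 P4 untreated
  R7 @ bar4.0: E5->F4 leap 11st
  R2 @ bar5.0: A3/F4 m6 -> B3/B4 P8 similar
  R7 @ bar5.0: F4->B4 leap 6st

No (4 violations)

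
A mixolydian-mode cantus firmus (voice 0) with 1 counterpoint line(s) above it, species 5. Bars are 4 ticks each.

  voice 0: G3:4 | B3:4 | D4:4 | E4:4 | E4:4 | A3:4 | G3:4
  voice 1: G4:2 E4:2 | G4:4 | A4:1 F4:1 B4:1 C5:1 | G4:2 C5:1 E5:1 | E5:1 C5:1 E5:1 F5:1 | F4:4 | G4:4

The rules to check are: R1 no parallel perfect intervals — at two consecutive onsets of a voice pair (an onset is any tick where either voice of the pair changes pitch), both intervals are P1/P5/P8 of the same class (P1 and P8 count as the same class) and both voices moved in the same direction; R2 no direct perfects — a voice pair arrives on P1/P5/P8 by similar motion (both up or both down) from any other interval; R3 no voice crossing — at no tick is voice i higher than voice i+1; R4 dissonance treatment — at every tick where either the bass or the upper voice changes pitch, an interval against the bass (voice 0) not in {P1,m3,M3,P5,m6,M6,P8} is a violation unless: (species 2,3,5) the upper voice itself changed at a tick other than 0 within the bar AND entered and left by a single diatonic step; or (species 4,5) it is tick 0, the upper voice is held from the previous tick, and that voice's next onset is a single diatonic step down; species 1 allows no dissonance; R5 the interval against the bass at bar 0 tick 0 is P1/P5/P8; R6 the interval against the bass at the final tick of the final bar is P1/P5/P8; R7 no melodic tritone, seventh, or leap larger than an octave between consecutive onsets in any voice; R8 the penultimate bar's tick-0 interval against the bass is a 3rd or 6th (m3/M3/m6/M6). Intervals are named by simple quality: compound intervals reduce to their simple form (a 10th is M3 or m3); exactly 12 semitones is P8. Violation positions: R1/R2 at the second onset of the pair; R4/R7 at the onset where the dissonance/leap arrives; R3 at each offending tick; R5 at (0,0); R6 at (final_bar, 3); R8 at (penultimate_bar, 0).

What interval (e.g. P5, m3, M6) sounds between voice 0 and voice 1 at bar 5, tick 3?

voice 0=A3 voice 1=F4 -> m6

m6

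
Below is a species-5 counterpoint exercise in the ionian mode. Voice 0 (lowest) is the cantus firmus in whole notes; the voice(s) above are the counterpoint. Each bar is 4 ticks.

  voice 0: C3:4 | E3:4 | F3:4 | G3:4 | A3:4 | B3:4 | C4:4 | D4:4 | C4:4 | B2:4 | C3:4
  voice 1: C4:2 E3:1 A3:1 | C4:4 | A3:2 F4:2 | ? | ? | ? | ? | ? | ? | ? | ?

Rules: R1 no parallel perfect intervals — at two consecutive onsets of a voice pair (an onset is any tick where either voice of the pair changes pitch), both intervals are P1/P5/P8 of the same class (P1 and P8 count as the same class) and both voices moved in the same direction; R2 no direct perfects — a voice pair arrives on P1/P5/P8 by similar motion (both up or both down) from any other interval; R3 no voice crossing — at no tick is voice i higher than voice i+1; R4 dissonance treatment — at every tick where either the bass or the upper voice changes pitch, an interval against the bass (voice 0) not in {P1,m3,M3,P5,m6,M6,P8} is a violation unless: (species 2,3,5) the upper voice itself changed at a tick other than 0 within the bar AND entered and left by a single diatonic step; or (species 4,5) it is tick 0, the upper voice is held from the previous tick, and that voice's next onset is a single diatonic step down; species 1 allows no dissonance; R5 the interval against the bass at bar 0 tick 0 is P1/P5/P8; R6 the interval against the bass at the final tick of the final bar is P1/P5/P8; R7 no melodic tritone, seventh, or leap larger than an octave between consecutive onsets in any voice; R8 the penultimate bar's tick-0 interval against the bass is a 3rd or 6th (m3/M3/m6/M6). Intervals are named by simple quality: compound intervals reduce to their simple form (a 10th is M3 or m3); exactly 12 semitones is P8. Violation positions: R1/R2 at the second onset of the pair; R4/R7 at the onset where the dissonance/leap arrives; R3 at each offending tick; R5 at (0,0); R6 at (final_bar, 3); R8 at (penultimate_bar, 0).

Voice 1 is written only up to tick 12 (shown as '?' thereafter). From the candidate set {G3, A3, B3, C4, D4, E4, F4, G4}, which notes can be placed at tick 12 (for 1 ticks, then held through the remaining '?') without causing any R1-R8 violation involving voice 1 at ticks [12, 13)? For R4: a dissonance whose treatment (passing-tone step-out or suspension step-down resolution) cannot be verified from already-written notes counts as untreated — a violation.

G3: violates R7
A3: violates R4
B3: violates R7
C4: violates R4
D4: legal
E4: legal
F4: violates R4
G4: violates R1

{D4, E4}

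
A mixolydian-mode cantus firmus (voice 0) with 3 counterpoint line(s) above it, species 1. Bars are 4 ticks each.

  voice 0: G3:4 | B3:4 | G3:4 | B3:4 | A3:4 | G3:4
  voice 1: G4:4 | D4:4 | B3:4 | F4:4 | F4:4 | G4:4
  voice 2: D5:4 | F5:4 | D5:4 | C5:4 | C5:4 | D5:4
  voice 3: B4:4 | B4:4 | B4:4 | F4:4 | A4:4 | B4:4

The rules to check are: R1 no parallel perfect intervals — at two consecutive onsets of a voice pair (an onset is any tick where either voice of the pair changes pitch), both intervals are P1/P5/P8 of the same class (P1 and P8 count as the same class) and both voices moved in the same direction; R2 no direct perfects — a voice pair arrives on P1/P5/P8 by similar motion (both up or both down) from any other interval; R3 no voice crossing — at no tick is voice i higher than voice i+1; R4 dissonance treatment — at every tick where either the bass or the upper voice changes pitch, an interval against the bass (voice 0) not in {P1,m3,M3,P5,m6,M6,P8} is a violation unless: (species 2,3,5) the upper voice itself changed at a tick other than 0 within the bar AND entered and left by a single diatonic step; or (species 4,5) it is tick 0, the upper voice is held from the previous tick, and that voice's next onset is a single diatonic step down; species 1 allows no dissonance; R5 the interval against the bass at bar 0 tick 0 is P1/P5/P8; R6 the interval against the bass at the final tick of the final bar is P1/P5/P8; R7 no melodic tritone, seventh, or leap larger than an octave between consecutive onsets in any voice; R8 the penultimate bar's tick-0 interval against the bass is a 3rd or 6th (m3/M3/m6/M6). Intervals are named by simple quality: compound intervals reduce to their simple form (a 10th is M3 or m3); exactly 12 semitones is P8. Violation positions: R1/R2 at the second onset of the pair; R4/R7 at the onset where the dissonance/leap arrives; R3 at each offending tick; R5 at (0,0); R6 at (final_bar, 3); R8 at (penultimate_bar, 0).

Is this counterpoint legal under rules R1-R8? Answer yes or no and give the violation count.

bar 0: v0=G3 v1=G4 v2=D5 v3=B4 (M3)
bar 1: v0=B3 v1=D4 v2=F5 v3=B4 (P8)
bar 2: v0=G3 v1=B3 v2=D5 v3=B4 (M3)
bar 3: v0=B3 v1=F4 v2=C5 v3=F4 (TT)
bar 4: v0=A3 v1=F4 v2=C5 v3=A4 (P8)
bar 5: v0=G3 v1=G4 v2=D5 v3=B4 (M3)
  R3 @ bar0.0: D5 above B4
  R5 @ bar0.0: opens on M3
  R3 @ bar0.1: D5 above B4
  R3 @ bar0.2: D5 above B4
  R3 @ bar0.3: D5 above B4
  R3 @ bar1.0: F5 above B4
  R4 @ bar1.0: B3/F5 TT untreated
  R3 @ bar1.1: F5 above B4
  R3 @ bar1.2: F5 above B4
  R3 @ bar1.3: F5 above B4
  R2 @ bar2.0: B3/F5 TT -> G3/D5 P5 similar
  R3 @ bar2.0: D5 above B4
  R3 @ bar2.1: D5 above B4
  R3 @ bar2.2: D5 above B4
  R3 @ bar2.3: D5 above B4
  R2 @ bar3.0: D5/B4 m3 -> C5/F4 P5 similar
  R3 @ bar3.0: C5 above F4
  R4 @ bar3.0: B3/F4 TT untreated
  R4 @ bar3.0: B3/C5 m2 untreated
  R4 @ bar3.0: B3/F4 TT untreated
  R7 @ bar3.0: B3->F4 leap 6st
  R7 @ bar3.0: B4->F4 leap 6st
  R3 @ bar3.1: C5 above F4
  R3 @ bar3.2: C5 above F4
  R3 @ bar3.3: C5 above F4
  R3 @ bar4.0: C5 above A4
  R8 @ bar4.0: penult P8 not 3rd/6th
  R3 @ bar4.1: C5 above A4
  R3 @ bar4.2: C5 above A4
  R3 @ bar4.3: C5 above A4
  R1 @ bar5.0: F4/C5 P5 -> G4/D5 P5 similar
  R3 @ bar5.0: D5 above B4
  R3 @ bar5.1: D5 above B4
  R3 @ bar5.2: D5 above B4
  R3 @ bar5.3: D5 above B4
  R6 @ bar5.3: closes on M3

No (36 violations)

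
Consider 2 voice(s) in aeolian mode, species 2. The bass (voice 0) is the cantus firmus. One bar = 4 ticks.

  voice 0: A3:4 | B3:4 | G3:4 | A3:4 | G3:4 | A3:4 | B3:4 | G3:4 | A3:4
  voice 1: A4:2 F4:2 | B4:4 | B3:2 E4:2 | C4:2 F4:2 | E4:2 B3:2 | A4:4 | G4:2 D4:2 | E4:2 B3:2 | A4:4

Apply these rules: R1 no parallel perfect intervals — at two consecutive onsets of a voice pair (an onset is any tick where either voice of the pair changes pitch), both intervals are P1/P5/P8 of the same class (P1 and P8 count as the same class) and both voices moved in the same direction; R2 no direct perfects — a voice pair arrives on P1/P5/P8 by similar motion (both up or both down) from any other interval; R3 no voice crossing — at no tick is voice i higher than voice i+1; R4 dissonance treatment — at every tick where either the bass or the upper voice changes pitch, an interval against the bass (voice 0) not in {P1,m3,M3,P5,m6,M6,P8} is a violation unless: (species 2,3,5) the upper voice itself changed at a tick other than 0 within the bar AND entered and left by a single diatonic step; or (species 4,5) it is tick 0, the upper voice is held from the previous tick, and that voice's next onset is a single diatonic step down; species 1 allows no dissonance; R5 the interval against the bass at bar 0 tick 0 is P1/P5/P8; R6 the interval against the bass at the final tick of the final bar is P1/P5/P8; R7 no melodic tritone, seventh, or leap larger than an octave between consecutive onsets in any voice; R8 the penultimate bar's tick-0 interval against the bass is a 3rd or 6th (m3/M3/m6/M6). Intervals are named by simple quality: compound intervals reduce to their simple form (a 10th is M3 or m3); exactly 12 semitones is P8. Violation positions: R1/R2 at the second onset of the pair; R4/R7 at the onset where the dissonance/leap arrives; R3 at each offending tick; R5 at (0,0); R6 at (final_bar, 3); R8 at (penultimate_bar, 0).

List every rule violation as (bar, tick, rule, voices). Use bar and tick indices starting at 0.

bar 0: v0=A3 v1=A4 downbeat P8
bar 1: v0=B3 v1=B4 downbeat P8
bar 2: v0=G3 v1=B3 downbeat M3
bar 3: v0=A3 v1=C4 downbeat m3
bar 4: v0=G3 v1=E4 downbeat M6
bar 5: v0=A3 v1=A4 downbeat P8
bar 6: v0=B3 v1=G4 downbeat m6
bar 7: v0=G3 v1=E4 downbeat M6
bar 8: v0=A3 v1=A4 downbeat P8
  -> R2 @ bar 1 tick 0 v(0, 1): A3/F4 m6 -> B3/B4 P8 similar
  -> R7 @ bar 1 tick 0 v(1,): F4->B4 leap 6st
  -> R2 @ bar 5 tick 0 v(0, 1): G3/B3 M3 -> A3/A4 P8 similar
  -> R7 @ bar 5 tick 0 v(1,): B3->A4 leap 10st
  -> R2 @ bar 8 tick 0 v(0, 1): G3/B3 M3 -> A3/A4 P8 similar
  -> R7 @ bar 8 tick 0 v(1,): B3->A4 leap 10st

(1, 0, R2, (0, 1))
(1, 0, R7, (1,))
(5, 0, R2, (0, 1))
(5, 0, R7, (1,))
(8, 0, R2, (0, 1))
(8, 0, R7, (1,))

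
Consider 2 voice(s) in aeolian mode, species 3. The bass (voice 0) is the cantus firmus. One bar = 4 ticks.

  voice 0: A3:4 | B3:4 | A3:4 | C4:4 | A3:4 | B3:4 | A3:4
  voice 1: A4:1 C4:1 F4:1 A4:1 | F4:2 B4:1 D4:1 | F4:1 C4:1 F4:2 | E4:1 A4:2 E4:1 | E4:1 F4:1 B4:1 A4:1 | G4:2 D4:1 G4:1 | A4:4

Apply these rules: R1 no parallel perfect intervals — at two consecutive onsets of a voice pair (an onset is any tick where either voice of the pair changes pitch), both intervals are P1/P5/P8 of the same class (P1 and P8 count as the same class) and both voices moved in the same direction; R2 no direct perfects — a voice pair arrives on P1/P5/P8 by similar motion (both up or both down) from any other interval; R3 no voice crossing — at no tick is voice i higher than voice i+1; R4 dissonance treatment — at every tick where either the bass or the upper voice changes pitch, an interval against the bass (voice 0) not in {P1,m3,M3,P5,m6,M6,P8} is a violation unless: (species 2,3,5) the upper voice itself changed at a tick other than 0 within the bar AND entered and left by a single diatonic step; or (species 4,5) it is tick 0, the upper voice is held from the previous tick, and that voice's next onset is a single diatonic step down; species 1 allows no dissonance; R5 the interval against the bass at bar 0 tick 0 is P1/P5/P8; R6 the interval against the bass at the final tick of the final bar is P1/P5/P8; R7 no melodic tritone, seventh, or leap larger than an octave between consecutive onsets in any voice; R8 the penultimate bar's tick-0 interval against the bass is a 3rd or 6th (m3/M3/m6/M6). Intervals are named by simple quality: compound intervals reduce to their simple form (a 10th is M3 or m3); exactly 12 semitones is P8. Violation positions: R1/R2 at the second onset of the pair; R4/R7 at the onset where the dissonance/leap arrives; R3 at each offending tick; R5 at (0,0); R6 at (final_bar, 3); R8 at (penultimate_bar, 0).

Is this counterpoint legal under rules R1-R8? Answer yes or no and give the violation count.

No (4 violations)

bar 0: v0=A3 v1=A4 (P8)
bar 1: v0=B3 v1=F4 (TT)
bar 2: v0=A3 v1=F4 (m6)
bar 3: v0=C4 v1=E4 (M3)
bar 4: v0=A3 v1=E4 (P5)
bar 5: v0=B3 v1=G4 (m6)
bar 6: v0=A3 v1=A4 (P8)
  R4 @ bar1.0: B3/F4 TT untreated
  R7 @ bar1.2: F4->B4 leap 6st
  R4 @ bar4.2: A3/B4 M2 untreated
  R7 @ bar4.2: F4->B4 leap 6st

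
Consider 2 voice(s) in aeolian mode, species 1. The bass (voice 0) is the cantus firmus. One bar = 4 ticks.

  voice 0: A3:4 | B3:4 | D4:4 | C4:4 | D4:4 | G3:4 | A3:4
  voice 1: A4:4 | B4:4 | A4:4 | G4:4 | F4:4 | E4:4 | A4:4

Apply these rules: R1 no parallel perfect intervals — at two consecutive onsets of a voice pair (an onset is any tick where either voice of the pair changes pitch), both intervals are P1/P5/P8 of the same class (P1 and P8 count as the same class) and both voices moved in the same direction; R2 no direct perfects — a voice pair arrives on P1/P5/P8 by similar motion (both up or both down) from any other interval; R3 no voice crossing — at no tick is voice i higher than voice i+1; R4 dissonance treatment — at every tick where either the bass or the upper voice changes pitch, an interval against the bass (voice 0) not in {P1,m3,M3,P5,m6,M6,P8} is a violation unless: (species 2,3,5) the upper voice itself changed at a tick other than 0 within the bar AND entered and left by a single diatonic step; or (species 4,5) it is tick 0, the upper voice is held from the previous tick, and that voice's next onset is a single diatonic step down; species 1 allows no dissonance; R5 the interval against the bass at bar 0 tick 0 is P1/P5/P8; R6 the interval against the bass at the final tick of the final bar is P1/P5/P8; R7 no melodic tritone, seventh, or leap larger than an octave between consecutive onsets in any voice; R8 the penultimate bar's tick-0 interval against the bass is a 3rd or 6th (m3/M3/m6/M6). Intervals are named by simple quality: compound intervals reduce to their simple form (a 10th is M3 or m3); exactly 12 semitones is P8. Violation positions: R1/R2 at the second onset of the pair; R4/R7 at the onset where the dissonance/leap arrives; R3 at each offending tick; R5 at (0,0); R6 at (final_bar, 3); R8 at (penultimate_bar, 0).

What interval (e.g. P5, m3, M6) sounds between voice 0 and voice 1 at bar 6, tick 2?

voice 0=A3 voice 1=A4 -> P8

P8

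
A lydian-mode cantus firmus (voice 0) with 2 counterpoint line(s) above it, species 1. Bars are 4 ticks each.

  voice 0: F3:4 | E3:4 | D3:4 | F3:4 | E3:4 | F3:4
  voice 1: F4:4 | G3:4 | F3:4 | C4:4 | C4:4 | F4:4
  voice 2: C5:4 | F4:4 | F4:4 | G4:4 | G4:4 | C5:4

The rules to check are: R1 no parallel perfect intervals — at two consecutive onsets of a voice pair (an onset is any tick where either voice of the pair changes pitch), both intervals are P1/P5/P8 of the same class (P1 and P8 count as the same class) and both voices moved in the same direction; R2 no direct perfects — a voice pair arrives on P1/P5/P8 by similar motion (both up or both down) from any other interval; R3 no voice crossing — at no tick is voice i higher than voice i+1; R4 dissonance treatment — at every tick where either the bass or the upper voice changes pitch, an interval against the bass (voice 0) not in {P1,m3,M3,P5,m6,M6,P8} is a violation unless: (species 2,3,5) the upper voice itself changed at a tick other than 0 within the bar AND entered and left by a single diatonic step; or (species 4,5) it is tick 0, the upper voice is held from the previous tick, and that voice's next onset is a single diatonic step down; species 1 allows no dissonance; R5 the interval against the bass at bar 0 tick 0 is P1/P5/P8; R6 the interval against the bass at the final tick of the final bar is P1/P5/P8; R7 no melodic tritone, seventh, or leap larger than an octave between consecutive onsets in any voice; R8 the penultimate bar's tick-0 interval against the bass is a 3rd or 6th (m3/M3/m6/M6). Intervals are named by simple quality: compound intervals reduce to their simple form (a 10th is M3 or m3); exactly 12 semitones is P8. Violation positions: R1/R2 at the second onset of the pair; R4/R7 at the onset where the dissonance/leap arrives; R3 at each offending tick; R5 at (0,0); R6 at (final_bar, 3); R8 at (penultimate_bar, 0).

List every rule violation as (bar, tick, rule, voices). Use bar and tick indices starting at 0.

(1, 0, R4, (0, 2))
(1, 0, R7, (1,))
(3, 0, R2, (0, 1))
(3, 0, R2, (1, 2))
(3, 0, R4, (0, 2))
(5, 0, R1, (1, 2))
(5, 0, R2, (0, 1))
(5, 0, R2, (0, 2))

bar 0: v0=F3 v1=F4 v2=C5 downbeat P5
bar 1: v0=E3 v1=G3 v2=F4 downbeat m2
bar 2: v0=D3 v1=F3 v2=F4 downbeat m3
bar 3: v0=F3 v1=C4 v2=G4 downbeat M2
bar 4: v0=E3 v1=C4 v2=G4 downbeat m3
bar 5: v0=F3 v1=F4 v2=C5 downbeat P5
  -> R4 @ bar 1 tick 0 v(0, 2): E3/F4 m2 untreated
  -> R7 @ bar 1 tick 0 v(1,): F4->G3 leap 10st
  -> R2 @ bar 3 tick 0 v(0, 1): D3/F3 m3 -> F3/C4 P5 similar
  -> R2 @ bar 3 tick 0 v(1, 2): F3/F4 P8 -> C4/G4 P5 similar
  -> R4 @ bar 3 tick 0 v(0, 2): F3/G4 M2 untreated
  -> R1 @ bar 5 tick 0 v(1, 2): C4/G4 P5 -> F4/C5 P5 similar
  -> R2 @ bar 5 tick 0 v(0, 1): E3/C4 m6 -> F3/F4 P8 similar
  -> R2 @ bar 5 tick 0 v(0, 2): E3/G4 m3 -> F3/C5 P5 similar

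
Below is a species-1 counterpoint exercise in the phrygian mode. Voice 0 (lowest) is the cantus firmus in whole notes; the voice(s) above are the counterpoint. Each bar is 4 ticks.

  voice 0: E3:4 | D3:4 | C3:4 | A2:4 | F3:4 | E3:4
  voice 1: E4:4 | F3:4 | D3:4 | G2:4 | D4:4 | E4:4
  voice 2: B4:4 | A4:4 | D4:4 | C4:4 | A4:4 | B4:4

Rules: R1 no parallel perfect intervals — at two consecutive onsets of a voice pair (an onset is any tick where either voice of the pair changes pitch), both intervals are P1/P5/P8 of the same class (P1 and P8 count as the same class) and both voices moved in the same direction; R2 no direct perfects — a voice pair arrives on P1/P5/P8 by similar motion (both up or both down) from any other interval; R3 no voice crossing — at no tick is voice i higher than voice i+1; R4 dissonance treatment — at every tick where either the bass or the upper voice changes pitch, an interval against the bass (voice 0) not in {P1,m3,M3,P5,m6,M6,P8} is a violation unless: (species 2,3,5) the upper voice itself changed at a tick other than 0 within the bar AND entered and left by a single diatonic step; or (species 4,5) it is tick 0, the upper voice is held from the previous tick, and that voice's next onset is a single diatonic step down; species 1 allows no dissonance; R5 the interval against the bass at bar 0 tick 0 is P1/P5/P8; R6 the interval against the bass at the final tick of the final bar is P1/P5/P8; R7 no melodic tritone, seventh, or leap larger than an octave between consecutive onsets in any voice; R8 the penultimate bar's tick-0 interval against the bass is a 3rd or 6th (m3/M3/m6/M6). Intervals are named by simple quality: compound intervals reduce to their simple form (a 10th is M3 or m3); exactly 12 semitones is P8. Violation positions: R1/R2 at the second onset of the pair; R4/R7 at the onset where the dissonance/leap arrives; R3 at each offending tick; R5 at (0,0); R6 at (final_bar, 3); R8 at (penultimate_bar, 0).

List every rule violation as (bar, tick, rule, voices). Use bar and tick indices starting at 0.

bar 0: v0=E3 v1=E4 v2=B4 downbeat P5
bar 1: v0=D3 v1=F3 v2=A4 downbeat P5
bar 2: v0=C3 v1=D3 v2=D4 downbeat M2
bar 3: v0=A2 v1=G2 v2=C4 downbeat m3
bar 4: v0=F3 v1=D4 v2=A4 downbeat M3
bar 5: v0=E3 v1=E4 v2=B4 downbeat P5
  -> R1 @ bar 1 tick 0 v(0, 2): E3/B4 P5 -> D3/A4 P5 similar
  -> R7 @ bar 1 tick 0 v(1,): E4->F3 leap 11st
  -> R2 @ bar 2 tick 0 v(1, 2): F3/A4 M3 -> D3/D4 P8 similar
  -> R4 @ bar 2 tick 0 v(0, 1): C3/D3 M2 untreated
  -> R4 @ bar 2 tick 0 v(0, 2): C3/D4 M2 untreated
  -> R3 @ bar 3 tick 0 v(0, 1): A2 above G2
  -> R4 @ bar 3 tick 0 v(0, 1): A2/G2 M2 untreated
  -> R3 @ bar 3 tick 1 v(0, 1): A2 above G2
  -> R3 @ bar 3 tick 2 v(0, 1): A2 above G2
  -> R3 @ bar 3 tick 3 v(0, 1): A2 above G2
  -> R2 @ bar 4 tick 0 v(1, 2): G2/C4 P4 -> D4/A4 P5 similar
  -> R7 @ bar 4 tick 0 v(1,): G2->D4 leap 19st
  -> R1 @ bar 5 tick 0 v(1, 2): D4/A4 P5 -> E4/B4 P5 similar

(1, 0, R1, (0, 2))
(1, 0, R7, (1,))
(2, 0, R2, (1, 2))
(2, 0, R4, (0, 1))
(2, 0, R4, (0, 2))
(3, 0, R3, (0, 1))
(3, 0, R4, (0, 1))
(3, 1, R3, (0, 1))
(3, 2, R3, (0, 1))
(3, 3, R3, (0, 1))
(4, 0, R2, (1, 2))
(4, 0, R7, (1,))
(5, 0, R1, (1, 2))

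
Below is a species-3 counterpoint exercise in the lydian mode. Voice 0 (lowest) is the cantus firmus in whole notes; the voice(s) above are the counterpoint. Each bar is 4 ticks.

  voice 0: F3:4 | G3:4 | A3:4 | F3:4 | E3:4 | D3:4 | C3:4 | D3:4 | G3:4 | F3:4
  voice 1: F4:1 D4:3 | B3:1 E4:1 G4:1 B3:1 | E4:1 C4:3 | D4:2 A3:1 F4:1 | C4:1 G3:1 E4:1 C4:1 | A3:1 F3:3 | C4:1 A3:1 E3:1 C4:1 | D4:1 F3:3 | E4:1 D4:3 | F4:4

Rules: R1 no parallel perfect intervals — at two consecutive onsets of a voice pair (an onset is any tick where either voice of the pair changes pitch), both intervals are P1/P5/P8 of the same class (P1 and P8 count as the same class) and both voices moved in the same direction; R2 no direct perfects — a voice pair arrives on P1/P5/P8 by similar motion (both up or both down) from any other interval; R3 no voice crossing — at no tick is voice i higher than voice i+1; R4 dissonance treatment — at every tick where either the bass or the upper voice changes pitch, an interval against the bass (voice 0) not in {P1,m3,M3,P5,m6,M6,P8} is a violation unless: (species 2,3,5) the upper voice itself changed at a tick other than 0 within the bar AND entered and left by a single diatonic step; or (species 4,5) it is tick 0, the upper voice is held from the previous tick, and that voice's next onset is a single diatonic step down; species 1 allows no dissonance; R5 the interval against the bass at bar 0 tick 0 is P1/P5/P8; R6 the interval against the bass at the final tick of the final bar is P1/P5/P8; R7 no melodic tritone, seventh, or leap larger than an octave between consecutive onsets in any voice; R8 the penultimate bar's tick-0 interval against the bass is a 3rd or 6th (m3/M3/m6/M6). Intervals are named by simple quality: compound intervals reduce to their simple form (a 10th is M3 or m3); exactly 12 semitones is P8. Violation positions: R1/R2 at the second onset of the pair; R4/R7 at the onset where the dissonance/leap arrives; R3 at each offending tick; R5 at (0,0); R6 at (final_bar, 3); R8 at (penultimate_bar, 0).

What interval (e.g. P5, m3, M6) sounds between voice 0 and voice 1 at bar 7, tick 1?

m3

voice 0=D3 voice 1=F3 -> m3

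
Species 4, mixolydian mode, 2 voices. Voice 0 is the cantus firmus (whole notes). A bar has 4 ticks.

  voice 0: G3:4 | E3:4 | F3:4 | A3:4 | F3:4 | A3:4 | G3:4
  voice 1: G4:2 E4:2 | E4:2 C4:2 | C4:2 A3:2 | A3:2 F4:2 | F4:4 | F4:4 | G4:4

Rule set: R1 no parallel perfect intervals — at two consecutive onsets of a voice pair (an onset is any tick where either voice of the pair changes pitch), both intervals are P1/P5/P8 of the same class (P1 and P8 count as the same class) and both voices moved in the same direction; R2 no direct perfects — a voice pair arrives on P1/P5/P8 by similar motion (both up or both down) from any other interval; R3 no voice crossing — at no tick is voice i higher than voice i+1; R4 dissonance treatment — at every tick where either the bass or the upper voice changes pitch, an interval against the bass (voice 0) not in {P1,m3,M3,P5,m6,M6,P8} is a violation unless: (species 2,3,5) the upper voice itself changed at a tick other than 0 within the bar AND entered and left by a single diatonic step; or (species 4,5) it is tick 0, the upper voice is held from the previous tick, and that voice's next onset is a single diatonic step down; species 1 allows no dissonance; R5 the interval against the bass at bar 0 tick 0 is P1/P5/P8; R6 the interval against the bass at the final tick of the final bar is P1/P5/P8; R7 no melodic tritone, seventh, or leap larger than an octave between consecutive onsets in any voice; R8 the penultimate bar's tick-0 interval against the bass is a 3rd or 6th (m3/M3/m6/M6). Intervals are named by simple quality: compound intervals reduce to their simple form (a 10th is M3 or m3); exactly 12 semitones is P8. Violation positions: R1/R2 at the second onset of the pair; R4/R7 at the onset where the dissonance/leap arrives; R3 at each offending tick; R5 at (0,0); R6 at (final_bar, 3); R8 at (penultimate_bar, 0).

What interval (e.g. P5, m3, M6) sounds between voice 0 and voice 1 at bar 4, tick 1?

P8

voice 0=F3 voice 1=F4 -> P8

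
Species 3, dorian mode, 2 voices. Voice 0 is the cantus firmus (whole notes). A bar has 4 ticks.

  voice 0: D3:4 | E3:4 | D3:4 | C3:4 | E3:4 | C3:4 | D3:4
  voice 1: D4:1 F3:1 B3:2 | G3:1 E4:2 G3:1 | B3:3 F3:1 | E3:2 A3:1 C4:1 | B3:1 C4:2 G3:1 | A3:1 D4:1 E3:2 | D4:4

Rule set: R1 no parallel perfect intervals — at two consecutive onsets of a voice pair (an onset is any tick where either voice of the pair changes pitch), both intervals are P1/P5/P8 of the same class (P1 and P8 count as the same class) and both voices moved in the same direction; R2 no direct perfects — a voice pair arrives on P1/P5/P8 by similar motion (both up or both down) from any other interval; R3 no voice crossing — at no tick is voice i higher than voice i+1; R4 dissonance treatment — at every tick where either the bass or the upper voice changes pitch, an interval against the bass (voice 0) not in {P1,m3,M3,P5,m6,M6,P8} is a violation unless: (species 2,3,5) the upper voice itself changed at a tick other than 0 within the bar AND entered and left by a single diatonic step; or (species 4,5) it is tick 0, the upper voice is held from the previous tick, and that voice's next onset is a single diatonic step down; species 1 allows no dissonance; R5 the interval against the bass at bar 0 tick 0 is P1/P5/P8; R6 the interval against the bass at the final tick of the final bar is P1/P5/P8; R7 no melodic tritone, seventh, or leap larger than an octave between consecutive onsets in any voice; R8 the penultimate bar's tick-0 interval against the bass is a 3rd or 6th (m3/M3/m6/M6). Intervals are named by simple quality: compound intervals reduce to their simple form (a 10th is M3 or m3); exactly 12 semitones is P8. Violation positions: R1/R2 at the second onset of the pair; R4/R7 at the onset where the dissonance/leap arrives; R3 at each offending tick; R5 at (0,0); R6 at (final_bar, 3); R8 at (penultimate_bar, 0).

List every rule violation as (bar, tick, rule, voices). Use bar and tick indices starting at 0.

bar 0: v0=D3 v1=D4 downbeat P8
bar 1: v0=E3 v1=G3 downbeat m3
bar 2: v0=D3 v1=B3 downbeat M6
bar 3: v0=C3 v1=E3 downbeat M3
bar 4: v0=E3 v1=B3 downbeat P5
bar 5: v0=C3 v1=A3 downbeat M6
bar 6: v0=D3 v1=D4 downbeat P8
  -> R7 @ bar 0 tick 2 v(1,): F3->B3 leap 6st
  -> R7 @ bar 2 tick 3 v(1,): B3->F3 leap 6st
  -> R4 @ bar 5 tick 1 v(0, 1): C3/D4 M2 untreated
  -> R7 @ bar 5 tick 2 v(1,): D4->E3 leap 10st
  -> R2 @ bar 6 tick 0 v(0, 1): C3/E3 M3 -> D3/D4 P8 similar
  -> R7 @ bar 6 tick 0 v(1,): E3->D4 leap 10st

(0, 2, R7, (1,))
(2, 3, R7, (1,))
(5, 1, R4, (0, 1))
(5, 2, R7, (1,))
(6, 0, R2, (0, 1))
(6, 0, R7, (1,))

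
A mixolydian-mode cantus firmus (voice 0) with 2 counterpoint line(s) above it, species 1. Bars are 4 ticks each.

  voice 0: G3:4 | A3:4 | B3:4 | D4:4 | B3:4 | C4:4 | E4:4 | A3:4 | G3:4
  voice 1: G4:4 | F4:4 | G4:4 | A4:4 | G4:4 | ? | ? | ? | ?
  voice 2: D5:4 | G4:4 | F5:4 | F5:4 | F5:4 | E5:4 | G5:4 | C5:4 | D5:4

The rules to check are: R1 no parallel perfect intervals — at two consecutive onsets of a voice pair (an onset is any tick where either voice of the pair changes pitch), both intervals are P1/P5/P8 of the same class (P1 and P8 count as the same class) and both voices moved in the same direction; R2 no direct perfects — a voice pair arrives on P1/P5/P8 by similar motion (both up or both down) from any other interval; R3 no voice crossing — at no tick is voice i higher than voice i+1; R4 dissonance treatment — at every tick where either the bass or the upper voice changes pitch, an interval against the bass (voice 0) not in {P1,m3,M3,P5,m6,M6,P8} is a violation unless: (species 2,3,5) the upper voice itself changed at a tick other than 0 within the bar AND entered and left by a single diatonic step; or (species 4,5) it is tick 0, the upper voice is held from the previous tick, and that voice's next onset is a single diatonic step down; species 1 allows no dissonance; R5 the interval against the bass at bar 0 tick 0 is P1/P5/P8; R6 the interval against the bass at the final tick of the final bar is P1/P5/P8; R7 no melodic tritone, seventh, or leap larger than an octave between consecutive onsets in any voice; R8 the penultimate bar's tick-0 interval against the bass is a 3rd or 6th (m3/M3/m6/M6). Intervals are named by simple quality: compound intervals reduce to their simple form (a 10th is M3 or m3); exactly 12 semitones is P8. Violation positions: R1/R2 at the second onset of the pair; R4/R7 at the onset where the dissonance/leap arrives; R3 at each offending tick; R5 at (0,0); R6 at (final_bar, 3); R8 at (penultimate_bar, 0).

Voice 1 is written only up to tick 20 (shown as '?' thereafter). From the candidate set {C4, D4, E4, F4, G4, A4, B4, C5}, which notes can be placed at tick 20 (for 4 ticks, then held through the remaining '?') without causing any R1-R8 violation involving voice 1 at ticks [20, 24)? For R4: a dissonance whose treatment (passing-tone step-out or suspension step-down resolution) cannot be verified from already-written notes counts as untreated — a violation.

{A4, C4, G4}

C4: legal
D4: violates R4
E4: violates R2
F4: violates R4
G4: legal
A4: legal
B4: violates R4
C5: violates R2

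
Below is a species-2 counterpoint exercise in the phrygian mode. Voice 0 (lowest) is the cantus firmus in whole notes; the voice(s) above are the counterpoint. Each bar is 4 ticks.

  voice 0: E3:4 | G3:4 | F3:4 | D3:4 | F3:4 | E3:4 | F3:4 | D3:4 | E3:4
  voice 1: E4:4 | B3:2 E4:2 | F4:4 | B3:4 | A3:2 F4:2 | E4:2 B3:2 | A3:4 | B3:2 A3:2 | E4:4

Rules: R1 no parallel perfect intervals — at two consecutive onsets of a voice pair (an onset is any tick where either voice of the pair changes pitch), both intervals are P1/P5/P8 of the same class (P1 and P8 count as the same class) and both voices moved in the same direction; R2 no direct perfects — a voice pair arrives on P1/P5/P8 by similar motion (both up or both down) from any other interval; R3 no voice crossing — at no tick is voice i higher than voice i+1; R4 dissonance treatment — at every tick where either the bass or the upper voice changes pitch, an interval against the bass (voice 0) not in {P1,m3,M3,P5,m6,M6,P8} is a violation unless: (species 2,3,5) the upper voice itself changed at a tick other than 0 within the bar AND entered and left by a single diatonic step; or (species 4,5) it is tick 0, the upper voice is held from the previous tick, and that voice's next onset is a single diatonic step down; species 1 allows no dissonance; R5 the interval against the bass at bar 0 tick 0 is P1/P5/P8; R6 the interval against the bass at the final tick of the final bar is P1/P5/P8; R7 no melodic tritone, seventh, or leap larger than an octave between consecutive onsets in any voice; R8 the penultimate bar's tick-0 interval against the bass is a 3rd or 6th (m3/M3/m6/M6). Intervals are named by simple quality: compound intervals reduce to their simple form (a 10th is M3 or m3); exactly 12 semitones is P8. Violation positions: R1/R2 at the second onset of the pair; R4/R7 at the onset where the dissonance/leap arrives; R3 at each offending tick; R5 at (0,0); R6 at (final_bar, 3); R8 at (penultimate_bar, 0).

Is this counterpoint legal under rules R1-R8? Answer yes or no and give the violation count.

No (3 violations)

bar 0: v0=E3 v1=E4 (P8)
bar 1: v0=G3 v1=B3 (M3)
bar 2: v0=F3 v1=F4 (P8)
bar 3: v0=D3 v1=B3 (M6)
bar 4: v0=F3 v1=A3 (M3)
bar 5: v0=E3 v1=E4 (P8)
bar 6: v0=F3 v1=A3 (M3)
bar 7: v0=D3 v1=B3 (M6)
bar 8: v0=E3 v1=E4 (P8)
  R7 @ bar3.0: F4->B3 leap 6st
  R1 @ bar5.0: F3/F4 P8 -> E3/E4 P8 similar
  R2 @ bar8.0: D3/A3 P5 -> E3/E4 P8 similar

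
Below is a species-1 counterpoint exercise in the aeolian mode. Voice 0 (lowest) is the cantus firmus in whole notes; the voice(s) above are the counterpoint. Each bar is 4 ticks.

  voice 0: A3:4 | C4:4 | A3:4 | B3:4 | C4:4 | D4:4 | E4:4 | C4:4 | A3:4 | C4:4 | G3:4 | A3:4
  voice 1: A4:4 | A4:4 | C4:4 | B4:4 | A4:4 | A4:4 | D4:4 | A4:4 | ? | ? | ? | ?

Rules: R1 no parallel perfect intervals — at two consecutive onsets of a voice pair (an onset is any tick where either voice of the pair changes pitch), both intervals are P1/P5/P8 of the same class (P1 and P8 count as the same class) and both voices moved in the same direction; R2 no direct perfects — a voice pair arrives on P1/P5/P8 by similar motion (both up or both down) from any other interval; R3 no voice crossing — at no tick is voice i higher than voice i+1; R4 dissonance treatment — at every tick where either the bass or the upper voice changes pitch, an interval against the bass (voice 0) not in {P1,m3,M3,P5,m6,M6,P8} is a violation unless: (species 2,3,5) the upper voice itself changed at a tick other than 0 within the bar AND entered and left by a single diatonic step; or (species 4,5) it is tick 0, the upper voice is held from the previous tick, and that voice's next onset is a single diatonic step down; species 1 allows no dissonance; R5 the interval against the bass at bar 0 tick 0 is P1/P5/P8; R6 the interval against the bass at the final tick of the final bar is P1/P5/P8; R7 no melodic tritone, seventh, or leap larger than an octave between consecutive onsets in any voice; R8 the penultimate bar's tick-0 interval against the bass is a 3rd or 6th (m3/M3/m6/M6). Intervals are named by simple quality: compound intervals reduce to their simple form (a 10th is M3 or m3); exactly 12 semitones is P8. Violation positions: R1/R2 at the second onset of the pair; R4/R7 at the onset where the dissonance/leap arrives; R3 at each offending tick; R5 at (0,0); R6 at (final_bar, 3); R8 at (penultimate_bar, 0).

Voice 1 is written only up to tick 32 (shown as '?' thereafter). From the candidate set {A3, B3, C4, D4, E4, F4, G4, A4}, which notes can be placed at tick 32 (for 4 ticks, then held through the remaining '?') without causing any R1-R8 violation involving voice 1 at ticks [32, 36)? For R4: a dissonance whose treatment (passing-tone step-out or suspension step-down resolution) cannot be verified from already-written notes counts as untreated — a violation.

{A4, C4, F4}

A3: violates R2
B3: violates R4,R7
C4: legal
D4: violates R4
E4: violates R2
F4: legal
G4: violates R4
A4: legal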